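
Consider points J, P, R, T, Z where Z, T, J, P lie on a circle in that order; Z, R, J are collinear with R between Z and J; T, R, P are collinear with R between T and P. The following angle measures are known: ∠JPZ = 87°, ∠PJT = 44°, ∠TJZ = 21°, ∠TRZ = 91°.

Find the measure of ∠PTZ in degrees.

∠PTZ = 23°

1. ∠JTZ = 93°  [cyclic ZTJP, opposite ∠T+∠P]
2. ∠JZT = 66°  [△ZTJ]
3. ∠PTZ = 23°  [△ZRT]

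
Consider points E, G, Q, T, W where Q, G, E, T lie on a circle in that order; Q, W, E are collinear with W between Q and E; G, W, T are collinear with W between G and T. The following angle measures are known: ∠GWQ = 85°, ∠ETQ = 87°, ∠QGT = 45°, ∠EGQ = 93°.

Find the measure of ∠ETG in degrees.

1. ∠EWT = 85°  [vertical angles at W]
2. ∠QET = 45°  [same arc QT]
3. ∠ETG = 50°  [△EWT]

∠ETG = 50°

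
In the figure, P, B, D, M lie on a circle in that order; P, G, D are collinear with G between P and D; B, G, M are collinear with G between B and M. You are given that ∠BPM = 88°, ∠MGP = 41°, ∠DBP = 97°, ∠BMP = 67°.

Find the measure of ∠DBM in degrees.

1. ∠BGD = 41°  [vertical angles at G]
2. ∠BDP = 67°  [same arc PB]
3. ∠DBM = 72°  [△BGD]

∠DBM = 72°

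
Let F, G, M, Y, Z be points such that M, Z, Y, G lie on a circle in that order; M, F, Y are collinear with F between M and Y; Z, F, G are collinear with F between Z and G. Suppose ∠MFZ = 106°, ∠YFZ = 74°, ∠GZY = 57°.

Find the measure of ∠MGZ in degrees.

∠MGZ = 49°

1. ∠GFM = 74°  [vertical angles at F]
2. ∠GMY = 57°  [same arc YG]
3. ∠MGZ = 49°  [△MFG]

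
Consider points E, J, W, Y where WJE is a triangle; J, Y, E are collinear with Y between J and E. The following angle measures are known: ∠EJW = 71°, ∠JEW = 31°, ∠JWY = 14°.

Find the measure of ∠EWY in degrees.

1. ∠WJY = 71°  [Y on ray JE]
2. ∠WEY = 31°  [Y on ray EJ]
3. ∠JYW = 95°  [△WJY]
4. ∠EYW = 85°  [linear pair at Y on JE]
5. ∠EWY = 64°  [△WYE]

∠EWY = 64°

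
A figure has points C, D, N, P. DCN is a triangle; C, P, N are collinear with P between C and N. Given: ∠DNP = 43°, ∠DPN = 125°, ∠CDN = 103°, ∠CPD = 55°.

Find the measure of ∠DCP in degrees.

1. ∠CND = 43°  [P on ray NC]
2. ∠DCN = 34°  [△DCN]
3. ∠DCP = 34°  [P on ray CN]

∠DCP = 34°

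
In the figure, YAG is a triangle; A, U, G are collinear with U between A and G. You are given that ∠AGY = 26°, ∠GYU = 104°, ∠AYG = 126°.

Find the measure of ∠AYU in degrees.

1. ∠GAY = 28°  [△YAG]
2. ∠UGY = 26°  [U on ray GA]
3. ∠GUY = 50°  [△YUG]
4. ∠UAY = 28°  [U on ray AG]
5. ∠AUY = 130°  [linear pair at U on AG]
6. ∠AYU = 22°  [△YAU]

∠AYU = 22°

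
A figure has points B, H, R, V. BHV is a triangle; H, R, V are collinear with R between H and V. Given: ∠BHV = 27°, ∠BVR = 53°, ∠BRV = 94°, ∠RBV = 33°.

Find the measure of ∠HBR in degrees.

1. ∠BHR = 27°  [R on ray HV]
2. ∠BRH = 86°  [linear pair at R on HV]
3. ∠HBR = 67°  [△BHR]

∠HBR = 67°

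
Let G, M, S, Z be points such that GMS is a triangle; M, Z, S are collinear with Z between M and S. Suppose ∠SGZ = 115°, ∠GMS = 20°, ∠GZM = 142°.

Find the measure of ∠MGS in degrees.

∠MGS = 133°

1. ∠GZS = 38°  [linear pair at Z on MS]
2. ∠GSZ = 27°  [△GZS]
3. ∠GSM = 27°  [Z on ray SM]
4. ∠MGS = 133°  [△GMS]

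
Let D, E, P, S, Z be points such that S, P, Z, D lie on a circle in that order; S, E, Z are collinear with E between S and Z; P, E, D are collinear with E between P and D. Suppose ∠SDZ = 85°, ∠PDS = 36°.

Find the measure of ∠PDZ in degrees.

∠PDZ = 49°

1. ∠SPZ = 95°  [cyclic SPZD, opposite ∠P+∠D]
2. ∠PZS = 36°  [same arc SP]
3. ∠PSZ = 49°  [△SPZ]
4. ∠PDZ = 49°  [same arc PZ]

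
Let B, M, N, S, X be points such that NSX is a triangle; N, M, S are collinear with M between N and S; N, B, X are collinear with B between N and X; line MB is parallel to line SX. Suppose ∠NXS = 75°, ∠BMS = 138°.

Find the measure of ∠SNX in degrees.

∠SNX = 63°

1. ∠MBN = 75°  [MB∥SX, corresponding at B]
2. ∠BMN = 42°  [linear pair at M on NS]
3. ∠BNM = 63°  [△NMB]
4. ∠SNX = 63°  [M on NS, B on NX]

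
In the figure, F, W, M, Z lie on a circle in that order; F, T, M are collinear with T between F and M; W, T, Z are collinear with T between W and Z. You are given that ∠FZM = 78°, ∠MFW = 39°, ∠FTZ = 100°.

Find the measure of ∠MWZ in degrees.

∠MWZ = 41°

1. ∠FWM = 102°  [cyclic FWMZ, opposite ∠W+∠Z]
2. ∠FMW = 39°  [△FWM]
3. ∠MTW = 100°  [vertical angles at T]
4. ∠MWZ = 41°  [△WTM]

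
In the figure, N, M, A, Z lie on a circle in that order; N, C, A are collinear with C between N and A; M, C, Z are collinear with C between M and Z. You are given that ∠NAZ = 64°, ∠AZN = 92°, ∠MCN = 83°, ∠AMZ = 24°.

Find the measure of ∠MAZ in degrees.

1. ∠ACZ = 83°  [vertical angles at C]
2. ∠AZM = 33°  [△ACZ]
3. ∠MAZ = 123°  [△MAZ]

∠MAZ = 123°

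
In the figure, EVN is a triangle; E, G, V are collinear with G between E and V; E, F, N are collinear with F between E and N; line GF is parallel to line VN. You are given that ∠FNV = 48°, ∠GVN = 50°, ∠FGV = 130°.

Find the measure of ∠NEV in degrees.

∠NEV = 82°

1. ∠ENV = 48°  [F on ray NE]
2. ∠EVN = 50°  [G on ray VE]
3. ∠NEV = 82°  [△EVN]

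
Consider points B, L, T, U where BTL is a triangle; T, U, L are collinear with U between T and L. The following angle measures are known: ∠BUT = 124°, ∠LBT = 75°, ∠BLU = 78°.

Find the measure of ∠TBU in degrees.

1. ∠BLT = 78°  [U on ray LT]
2. ∠BTL = 27°  [△BTL]
3. ∠BTU = 27°  [U on ray TL]
4. ∠TBU = 29°  [△BTU]

∠TBU = 29°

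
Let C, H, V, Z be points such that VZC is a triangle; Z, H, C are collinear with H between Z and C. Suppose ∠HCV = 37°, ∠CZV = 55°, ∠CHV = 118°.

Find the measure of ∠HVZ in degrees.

∠HVZ = 63°

1. ∠HZV = 55°  [H on ray ZC]
2. ∠VHZ = 62°  [linear pair at H on ZC]
3. ∠HVZ = 63°  [△VZH]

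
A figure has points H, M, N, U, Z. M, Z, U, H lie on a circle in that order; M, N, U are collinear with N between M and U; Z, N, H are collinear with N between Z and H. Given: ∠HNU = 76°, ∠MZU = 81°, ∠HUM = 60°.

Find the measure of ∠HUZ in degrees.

∠HUZ = 115°

1. ∠HNM = 104°  [linear pair at N on MU]
2. ∠MHU = 99°  [cyclic MZUH, opposite ∠Z+∠H]
3. ∠HZM = 60°  [same arc MH]
4. ∠HMU = 21°  [△MUH]
5. ∠MHZ = 55°  [△MNH]
6. ∠HMZ = 65°  [△MZH]
7. ∠HUZ = 115°  [cyclic MZUH, opposite ∠M+∠U]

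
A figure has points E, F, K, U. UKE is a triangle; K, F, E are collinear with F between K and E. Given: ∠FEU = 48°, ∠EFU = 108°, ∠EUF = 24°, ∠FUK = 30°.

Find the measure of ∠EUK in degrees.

∠EUK = 54°

1. ∠KEU = 48°  [F on ray EK]
2. ∠KFU = 72°  [linear pair at F on KE]
3. ∠FKU = 78°  [△UKF]
4. ∠EKU = 78°  [F on ray KE]
5. ∠EUK = 54°  [△UKE]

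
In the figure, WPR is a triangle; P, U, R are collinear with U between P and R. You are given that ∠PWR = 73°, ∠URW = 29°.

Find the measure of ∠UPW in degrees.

1. ∠PRW = 29°  [U on ray RP]
2. ∠RPW = 78°  [△WPR]
3. ∠UPW = 78°  [U on ray PR]

∠UPW = 78°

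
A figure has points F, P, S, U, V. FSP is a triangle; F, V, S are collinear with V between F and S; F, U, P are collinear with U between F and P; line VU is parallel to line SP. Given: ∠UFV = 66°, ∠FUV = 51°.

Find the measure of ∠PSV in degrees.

1. ∠FVU = 63°  [△FVU]
2. ∠SVU = 117°  [linear pair at V on FS]
3. ∠PSV = 63°  [VU∥SP, co-interior at S–V]

∠PSV = 63°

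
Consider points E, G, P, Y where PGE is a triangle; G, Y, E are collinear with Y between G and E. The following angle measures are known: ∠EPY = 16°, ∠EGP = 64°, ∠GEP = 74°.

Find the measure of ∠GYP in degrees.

∠GYP = 90°

1. ∠PEY = 74°  [Y on ray EG]
2. ∠EYP = 90°  [△PYE]
3. ∠GYP = 90°  [linear pair at Y on GE]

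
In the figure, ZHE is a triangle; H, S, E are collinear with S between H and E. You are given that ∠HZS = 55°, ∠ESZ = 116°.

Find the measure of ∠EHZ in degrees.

∠EHZ = 61°

1. ∠HSZ = 64°  [linear pair at S on HE]
2. ∠SHZ = 61°  [△ZHS]
3. ∠EHZ = 61°  [S on ray HE]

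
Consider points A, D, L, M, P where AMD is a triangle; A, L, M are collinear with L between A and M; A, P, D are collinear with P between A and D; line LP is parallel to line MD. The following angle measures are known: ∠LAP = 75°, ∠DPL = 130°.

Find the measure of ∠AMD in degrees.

∠AMD = 55°

1. ∠APL = 50°  [linear pair at P on AD]
2. ∠ALP = 55°  [△ALP]
3. ∠AMD = 55°  [LP∥MD, corresponding at L]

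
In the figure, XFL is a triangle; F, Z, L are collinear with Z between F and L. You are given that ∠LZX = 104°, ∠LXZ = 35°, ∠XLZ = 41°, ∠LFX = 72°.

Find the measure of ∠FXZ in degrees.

1. ∠FZX = 76°  [linear pair at Z on FL]
2. ∠XFZ = 72°  [Z on ray FL]
3. ∠FXZ = 32°  [△XFZ]

∠FXZ = 32°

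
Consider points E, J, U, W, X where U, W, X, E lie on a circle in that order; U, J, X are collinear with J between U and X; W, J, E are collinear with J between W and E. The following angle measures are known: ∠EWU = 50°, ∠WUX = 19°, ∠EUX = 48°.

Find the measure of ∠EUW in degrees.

1. ∠WEX = 19°  [same arc WX]
2. ∠EWX = 48°  [same arc XE]
3. ∠EXW = 113°  [△WXE]
4. ∠EUW = 67°  [cyclic UWXE, opposite ∠U+∠X]

∠EUW = 67°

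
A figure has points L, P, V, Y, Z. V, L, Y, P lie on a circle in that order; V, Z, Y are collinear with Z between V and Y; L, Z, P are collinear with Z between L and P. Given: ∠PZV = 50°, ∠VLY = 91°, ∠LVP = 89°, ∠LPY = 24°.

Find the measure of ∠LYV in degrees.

1. ∠LZY = 50°  [vertical angles at Z]
2. ∠LYP = 91°  [cyclic VLYP, opposite ∠V+∠Y]
3. ∠PLY = 65°  [△LYP]
4. ∠LYV = 65°  [△LZY]

∠LYV = 65°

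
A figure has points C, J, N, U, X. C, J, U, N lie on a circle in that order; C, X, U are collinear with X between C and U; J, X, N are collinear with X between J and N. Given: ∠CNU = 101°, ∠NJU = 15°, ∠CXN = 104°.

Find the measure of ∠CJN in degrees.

1. ∠NCU = 15°  [same arc UN]
2. ∠CUN = 64°  [△CUN]
3. ∠CJN = 64°  [same arc CN]

∠CJN = 64°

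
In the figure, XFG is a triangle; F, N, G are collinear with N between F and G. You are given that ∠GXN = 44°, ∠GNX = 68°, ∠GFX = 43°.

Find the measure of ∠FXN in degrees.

1. ∠FNX = 112°  [linear pair at N on FG]
2. ∠NFX = 43°  [N on ray FG]
3. ∠FXN = 25°  [△XFN]

∠FXN = 25°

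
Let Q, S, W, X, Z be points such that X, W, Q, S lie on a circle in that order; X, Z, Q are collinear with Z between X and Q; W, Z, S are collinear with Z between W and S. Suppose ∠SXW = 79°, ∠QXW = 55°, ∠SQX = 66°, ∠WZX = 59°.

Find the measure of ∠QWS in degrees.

1. ∠SQW = 101°  [cyclic XWQS, opposite ∠X+∠Q]
2. ∠QSW = 55°  [same arc WQ]
3. ∠QWS = 24°  [△WQS]

∠QWS = 24°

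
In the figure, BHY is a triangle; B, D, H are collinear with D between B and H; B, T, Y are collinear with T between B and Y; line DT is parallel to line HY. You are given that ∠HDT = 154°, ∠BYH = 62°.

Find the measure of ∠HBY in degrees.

∠HBY = 92°

1. ∠BDT = 26°  [linear pair at D on BH]
2. ∠BTD = 62°  [DT∥HY, corresponding at T]
3. ∠DBT = 92°  [△BDT]
4. ∠HBY = 92°  [D on BH, T on BY]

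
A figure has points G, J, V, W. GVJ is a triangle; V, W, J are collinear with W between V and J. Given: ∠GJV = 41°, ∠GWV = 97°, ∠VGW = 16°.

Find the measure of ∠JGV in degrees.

∠JGV = 72°

1. ∠GVW = 67°  [△GVW]
2. ∠GVJ = 67°  [W on ray VJ]
3. ∠JGV = 72°  [△GVJ]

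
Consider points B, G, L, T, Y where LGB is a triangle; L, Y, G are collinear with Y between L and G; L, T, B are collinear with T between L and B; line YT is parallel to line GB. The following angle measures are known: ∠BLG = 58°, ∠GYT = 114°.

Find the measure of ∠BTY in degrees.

∠BTY = 124°

1. ∠TLY = 58°  [Y on LG, T on LB]
2. ∠LYT = 66°  [linear pair at Y on LG]
3. ∠LTY = 56°  [△LYT]
4. ∠BTY = 124°  [linear pair at T on LB]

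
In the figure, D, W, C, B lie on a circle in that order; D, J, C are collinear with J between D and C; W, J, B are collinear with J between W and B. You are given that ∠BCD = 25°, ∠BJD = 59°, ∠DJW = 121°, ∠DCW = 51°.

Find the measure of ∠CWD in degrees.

∠CWD = 95°

1. ∠BWD = 25°  [same arc DB]
2. ∠CDW = 34°  [△DJW]
3. ∠CWD = 95°  [△DWC]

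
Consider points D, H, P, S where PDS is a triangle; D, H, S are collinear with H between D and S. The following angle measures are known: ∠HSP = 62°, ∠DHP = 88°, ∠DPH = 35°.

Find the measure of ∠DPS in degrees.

1. ∠DSP = 62°  [H on ray SD]
2. ∠HDP = 57°  [△PDH]
3. ∠PDS = 57°  [H on ray DS]
4. ∠DPS = 61°  [△PDS]

∠DPS = 61°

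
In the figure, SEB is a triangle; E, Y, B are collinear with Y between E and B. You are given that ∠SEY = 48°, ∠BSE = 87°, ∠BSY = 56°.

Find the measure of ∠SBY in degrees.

∠SBY = 45°

1. ∠BES = 48°  [Y on ray EB]
2. ∠EBS = 45°  [△SEB]
3. ∠SBY = 45°  [Y on ray BE]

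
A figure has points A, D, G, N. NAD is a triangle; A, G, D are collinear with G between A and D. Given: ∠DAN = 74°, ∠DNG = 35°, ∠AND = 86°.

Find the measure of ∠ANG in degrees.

1. ∠ADN = 20°  [△NAD]
2. ∠GAN = 74°  [G on ray AD]
3. ∠GDN = 20°  [G on ray DA]
4. ∠DGN = 125°  [△NGD]
5. ∠AGN = 55°  [linear pair at G on AD]
6. ∠ANG = 51°  [△NAG]

∠ANG = 51°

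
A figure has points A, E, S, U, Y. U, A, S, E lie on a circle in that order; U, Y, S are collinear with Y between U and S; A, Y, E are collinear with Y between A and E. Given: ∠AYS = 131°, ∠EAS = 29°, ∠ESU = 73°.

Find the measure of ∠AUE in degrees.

1. ∠EYU = 131°  [vertical angles at Y]
2. ∠EUS = 29°  [same arc SE]
3. ∠EAU = 73°  [same arc UE]
4. ∠AEU = 20°  [△UYE]
5. ∠AUE = 87°  [△UAE]

∠AUE = 87°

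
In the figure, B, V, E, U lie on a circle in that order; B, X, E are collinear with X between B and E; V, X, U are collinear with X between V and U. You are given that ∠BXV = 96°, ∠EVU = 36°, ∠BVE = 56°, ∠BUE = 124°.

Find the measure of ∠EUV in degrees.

1. ∠EXU = 96°  [vertical angles at X]
2. ∠EBU = 36°  [same arc EU]
3. ∠BEU = 20°  [△BEU]
4. ∠EUV = 64°  [△EXU]

∠EUV = 64°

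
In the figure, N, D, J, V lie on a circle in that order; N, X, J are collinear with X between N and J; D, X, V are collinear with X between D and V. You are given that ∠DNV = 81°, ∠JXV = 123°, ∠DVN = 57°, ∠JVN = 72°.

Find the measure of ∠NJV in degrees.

1. ∠NXV = 57°  [linear pair at X on NJ]
2. ∠JNV = 66°  [△NXV]
3. ∠NJV = 42°  [△NJV]

∠NJV = 42°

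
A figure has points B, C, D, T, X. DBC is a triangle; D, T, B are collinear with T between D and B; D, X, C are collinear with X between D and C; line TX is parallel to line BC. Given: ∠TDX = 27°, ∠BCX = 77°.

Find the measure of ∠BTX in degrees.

1. ∠BDC = 27°  [T on DB, X on DC]
2. ∠BCD = 77°  [X on ray CD]
3. ∠CBD = 76°  [△DBC]
4. ∠DTX = 76°  [TX∥BC, corresponding at T]
5. ∠BTX = 104°  [linear pair at T on DB]

∠BTX = 104°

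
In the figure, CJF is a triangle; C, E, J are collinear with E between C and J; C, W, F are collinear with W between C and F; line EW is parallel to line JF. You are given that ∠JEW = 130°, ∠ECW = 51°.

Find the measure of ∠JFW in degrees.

∠JFW = 79°

1. ∠CEW = 50°  [linear pair at E on CJ]
2. ∠CWE = 79°  [△CEW]
3. ∠EWF = 101°  [linear pair at W on CF]
4. ∠JFW = 79°  [EW∥JF, co-interior at F–W]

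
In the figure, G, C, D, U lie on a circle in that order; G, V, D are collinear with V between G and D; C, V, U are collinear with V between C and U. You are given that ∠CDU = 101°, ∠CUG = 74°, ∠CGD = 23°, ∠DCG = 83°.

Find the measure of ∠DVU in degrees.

1. ∠CGU = 79°  [cyclic GCDU, opposite ∠G+∠D]
2. ∠GCU = 27°  [△GCU]
3. ∠CUD = 23°  [same arc CD]
4. ∠GDU = 27°  [same arc GU]
5. ∠DVU = 130°  [△DVU]

∠DVU = 130°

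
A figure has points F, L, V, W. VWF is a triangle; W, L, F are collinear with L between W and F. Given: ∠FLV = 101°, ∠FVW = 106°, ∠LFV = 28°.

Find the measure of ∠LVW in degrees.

∠LVW = 55°

1. ∠VLW = 79°  [linear pair at L on WF]
2. ∠VFW = 28°  [L on ray FW]
3. ∠FWV = 46°  [△VWF]
4. ∠LWV = 46°  [L on ray WF]
5. ∠LVW = 55°  [△VWL]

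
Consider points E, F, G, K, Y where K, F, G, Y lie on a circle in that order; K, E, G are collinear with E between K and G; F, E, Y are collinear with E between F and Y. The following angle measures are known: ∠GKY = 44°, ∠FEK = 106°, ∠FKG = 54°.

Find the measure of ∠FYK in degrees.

∠FYK = 62°

1. ∠GFY = 44°  [same arc GY]
2. ∠FEG = 74°  [linear pair at E on KG]
3. ∠FGK = 62°  [△FEG]
4. ∠FYK = 62°  [same arc KF]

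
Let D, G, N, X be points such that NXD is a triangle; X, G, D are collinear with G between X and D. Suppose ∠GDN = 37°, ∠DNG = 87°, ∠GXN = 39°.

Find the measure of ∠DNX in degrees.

1. ∠NDX = 37°  [G on ray DX]
2. ∠DXN = 39°  [G on ray XD]
3. ∠DNX = 104°  [△NXD]

∠DNX = 104°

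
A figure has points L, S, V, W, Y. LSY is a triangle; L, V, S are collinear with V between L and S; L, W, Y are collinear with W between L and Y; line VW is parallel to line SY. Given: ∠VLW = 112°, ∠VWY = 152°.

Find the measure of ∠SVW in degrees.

1. ∠LWV = 28°  [linear pair at W on LY]
2. ∠LVW = 40°  [△LVW]
3. ∠SVW = 140°  [linear pair at V on LS]

∠SVW = 140°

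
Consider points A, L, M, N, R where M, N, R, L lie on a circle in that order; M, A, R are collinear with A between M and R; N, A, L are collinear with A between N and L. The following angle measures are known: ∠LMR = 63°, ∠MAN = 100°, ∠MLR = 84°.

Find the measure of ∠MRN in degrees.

∠MRN = 37°

1. ∠LNR = 63°  [same arc RL]
2. ∠NAR = 80°  [linear pair at A on MR]
3. ∠MRN = 37°  [△NAR]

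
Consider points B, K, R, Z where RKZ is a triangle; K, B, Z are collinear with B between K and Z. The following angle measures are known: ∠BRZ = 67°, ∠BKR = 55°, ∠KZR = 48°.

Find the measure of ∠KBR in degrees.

1. ∠BZR = 48°  [B on ray ZK]
2. ∠RBZ = 65°  [△RBZ]
3. ∠KBR = 115°  [linear pair at B on KZ]

∠KBR = 115°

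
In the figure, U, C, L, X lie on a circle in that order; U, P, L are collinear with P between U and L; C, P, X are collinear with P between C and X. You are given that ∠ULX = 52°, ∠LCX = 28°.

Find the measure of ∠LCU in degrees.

∠LCU = 80°

1. ∠LUX = 28°  [same arc LX]
2. ∠LXU = 100°  [△ULX]
3. ∠LCU = 80°  [cyclic UCLX, opposite ∠C+∠X]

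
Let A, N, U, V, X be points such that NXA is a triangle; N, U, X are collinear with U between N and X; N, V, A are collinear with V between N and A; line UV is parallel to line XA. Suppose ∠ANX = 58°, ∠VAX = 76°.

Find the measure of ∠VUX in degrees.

∠VUX = 134°

1. ∠NAX = 76°  [V on ray AN]
2. ∠AXN = 46°  [△NXA]
3. ∠NUV = 46°  [UV∥XA, corresponding at U]
4. ∠VUX = 134°  [linear pair at U on NX]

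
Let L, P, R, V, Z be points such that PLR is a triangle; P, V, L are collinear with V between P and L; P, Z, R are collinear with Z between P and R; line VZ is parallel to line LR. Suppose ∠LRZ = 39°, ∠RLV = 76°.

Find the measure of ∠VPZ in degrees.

1. ∠LRP = 39°  [Z on ray RP]
2. ∠PLR = 76°  [V on ray LP]
3. ∠LPR = 65°  [△PLR]
4. ∠VPZ = 65°  [V on PL, Z on PR]

∠VPZ = 65°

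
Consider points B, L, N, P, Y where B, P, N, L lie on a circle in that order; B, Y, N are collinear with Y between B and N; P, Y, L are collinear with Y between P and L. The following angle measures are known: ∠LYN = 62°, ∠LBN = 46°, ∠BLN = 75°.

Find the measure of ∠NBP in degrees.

∠NBP = 59°

1. ∠BYP = 62°  [vertical angles at Y]
2. ∠LPN = 46°  [same arc NL]
3. ∠BPN = 105°  [cyclic BPNL, opposite ∠P+∠L]
4. ∠NYP = 118°  [linear pair at Y on BN]
5. ∠BNP = 16°  [△PYN]
6. ∠NBP = 59°  [△BPN]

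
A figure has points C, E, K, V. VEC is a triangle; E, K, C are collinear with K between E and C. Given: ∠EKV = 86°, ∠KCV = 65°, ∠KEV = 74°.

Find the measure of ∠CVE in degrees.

1. ∠ECV = 65°  [K on ray CE]
2. ∠CEV = 74°  [K on ray EC]
3. ∠CVE = 41°  [△VEC]

∠CVE = 41°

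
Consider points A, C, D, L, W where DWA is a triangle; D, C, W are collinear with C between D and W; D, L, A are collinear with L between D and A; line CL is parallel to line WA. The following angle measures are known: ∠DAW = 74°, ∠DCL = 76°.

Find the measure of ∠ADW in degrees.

∠ADW = 30°

1. ∠CLD = 74°  [CL∥WA, corresponding at L]
2. ∠CDL = 30°  [△DCL]
3. ∠ADW = 30°  [C on DW, L on DA]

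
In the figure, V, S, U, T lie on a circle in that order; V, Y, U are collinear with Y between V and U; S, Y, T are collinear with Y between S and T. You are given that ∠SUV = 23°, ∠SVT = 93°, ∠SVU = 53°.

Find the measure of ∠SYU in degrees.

1. ∠STV = 23°  [same arc VS]
2. ∠TSV = 64°  [△VST]
3. ∠SYV = 63°  [△VYS]
4. ∠SYU = 117°  [linear pair at Y on VU]

∠SYU = 117°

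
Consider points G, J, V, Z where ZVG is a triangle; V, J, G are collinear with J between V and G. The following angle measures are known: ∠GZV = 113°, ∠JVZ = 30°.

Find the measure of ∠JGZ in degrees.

1. ∠GVZ = 30°  [J on ray VG]
2. ∠VGZ = 37°  [△ZVG]
3. ∠JGZ = 37°  [J on ray GV]

∠JGZ = 37°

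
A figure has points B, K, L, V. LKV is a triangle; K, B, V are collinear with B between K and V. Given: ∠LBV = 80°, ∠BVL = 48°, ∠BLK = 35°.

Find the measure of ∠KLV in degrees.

1. ∠KBL = 100°  [linear pair at B on KV]
2. ∠KVL = 48°  [B on ray VK]
3. ∠BKL = 45°  [△LKB]
4. ∠LKV = 45°  [B on ray KV]
5. ∠KLV = 87°  [△LKV]

∠KLV = 87°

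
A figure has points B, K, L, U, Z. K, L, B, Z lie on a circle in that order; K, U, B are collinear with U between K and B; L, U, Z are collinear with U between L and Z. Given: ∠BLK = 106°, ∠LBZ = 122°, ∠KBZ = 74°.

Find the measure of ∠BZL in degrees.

∠BZL = 26°

1. ∠BZK = 74°  [cyclic KLBZ, opposite ∠L+∠Z]
2. ∠BKZ = 32°  [△KBZ]
3. ∠BLZ = 32°  [same arc BZ]
4. ∠BZL = 26°  [△LBZ]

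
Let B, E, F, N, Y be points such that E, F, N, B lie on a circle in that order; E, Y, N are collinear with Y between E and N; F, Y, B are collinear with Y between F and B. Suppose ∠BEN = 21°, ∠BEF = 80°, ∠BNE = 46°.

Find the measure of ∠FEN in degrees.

∠FEN = 59°

1. ∠BFN = 21°  [same arc NB]
2. ∠BNF = 100°  [cyclic EFNB, opposite ∠E+∠N]
3. ∠FBN = 59°  [△FNB]
4. ∠FEN = 59°  [same arc FN]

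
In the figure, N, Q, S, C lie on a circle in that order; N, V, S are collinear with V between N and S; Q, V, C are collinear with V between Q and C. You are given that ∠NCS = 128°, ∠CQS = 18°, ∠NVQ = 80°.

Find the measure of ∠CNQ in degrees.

1. ∠CNS = 18°  [same arc SC]
2. ∠CVS = 80°  [vertical angles at V]
3. ∠CSN = 34°  [△NSC]
4. ∠CVN = 100°  [linear pair at V on NS]
5. ∠CQN = 34°  [same arc NC]
6. ∠NCQ = 62°  [△NVC]
7. ∠CNQ = 84°  [△NQC]

∠CNQ = 84°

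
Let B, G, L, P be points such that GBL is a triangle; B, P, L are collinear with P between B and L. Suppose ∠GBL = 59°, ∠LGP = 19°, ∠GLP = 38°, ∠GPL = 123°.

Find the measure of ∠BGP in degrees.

1. ∠GBP = 59°  [P on ray BL]
2. ∠BPG = 57°  [linear pair at P on BL]
3. ∠BGP = 64°  [△GBP]

∠BGP = 64°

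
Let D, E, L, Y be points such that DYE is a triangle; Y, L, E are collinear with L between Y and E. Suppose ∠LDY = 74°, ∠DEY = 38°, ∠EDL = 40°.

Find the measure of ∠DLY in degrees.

∠DLY = 78°

1. ∠DEL = 38°  [L on ray EY]
2. ∠DLE = 102°  [△DLE]
3. ∠DLY = 78°  [linear pair at L on YE]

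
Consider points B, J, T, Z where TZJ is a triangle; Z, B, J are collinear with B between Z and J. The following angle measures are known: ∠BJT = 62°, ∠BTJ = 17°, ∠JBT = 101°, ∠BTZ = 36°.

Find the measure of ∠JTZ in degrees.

∠JTZ = 53°

1. ∠TJZ = 62°  [B on ray JZ]
2. ∠TBZ = 79°  [linear pair at B on ZJ]
3. ∠BZT = 65°  [△TZB]
4. ∠JZT = 65°  [B on ray ZJ]
5. ∠JTZ = 53°  [△TZJ]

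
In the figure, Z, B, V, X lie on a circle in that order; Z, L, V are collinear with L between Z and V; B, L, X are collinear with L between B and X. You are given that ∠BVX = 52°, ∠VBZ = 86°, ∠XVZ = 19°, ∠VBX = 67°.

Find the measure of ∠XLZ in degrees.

1. ∠BZX = 128°  [cyclic ZBVX, opposite ∠Z+∠V]
2. ∠VXZ = 94°  [cyclic ZBVX, opposite ∠B+∠X]
3. ∠XBZ = 19°  [same arc ZX]
4. ∠VZX = 67°  [△ZVX]
5. ∠BXZ = 33°  [△ZBX]
6. ∠XLZ = 80°  [△ZLX]

∠XLZ = 80°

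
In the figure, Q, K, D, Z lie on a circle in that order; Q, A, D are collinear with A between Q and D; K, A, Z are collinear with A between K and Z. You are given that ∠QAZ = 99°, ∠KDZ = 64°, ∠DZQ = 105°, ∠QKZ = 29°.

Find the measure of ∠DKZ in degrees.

∠DKZ = 46°

1. ∠DAZ = 81°  [linear pair at A on QD]
2. ∠QDZ = 29°  [same arc QZ]
3. ∠DZK = 70°  [△DAZ]
4. ∠DKZ = 46°  [△KDZ]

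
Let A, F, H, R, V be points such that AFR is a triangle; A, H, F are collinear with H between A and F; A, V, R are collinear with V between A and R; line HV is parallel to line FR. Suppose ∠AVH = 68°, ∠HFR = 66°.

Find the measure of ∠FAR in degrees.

1. ∠ARF = 68°  [HV∥FR, corresponding at V]
2. ∠AFR = 66°  [H on ray FA]
3. ∠FAR = 46°  [△AFR]

∠FAR = 46°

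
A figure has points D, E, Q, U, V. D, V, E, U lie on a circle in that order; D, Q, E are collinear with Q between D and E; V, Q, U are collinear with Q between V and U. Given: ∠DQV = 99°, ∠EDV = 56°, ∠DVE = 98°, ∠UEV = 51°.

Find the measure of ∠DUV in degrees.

∠DUV = 26°

1. ∠DVU = 25°  [△DQV]
2. ∠UDV = 129°  [cyclic DVEU, opposite ∠D+∠E]
3. ∠DUV = 26°  [△DVU]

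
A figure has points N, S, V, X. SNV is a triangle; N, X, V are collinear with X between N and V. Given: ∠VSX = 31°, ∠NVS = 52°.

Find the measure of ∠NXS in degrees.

∠NXS = 83°

1. ∠SVX = 52°  [X on ray VN]
2. ∠SXV = 97°  [△SXV]
3. ∠NXS = 83°  [linear pair at X on NV]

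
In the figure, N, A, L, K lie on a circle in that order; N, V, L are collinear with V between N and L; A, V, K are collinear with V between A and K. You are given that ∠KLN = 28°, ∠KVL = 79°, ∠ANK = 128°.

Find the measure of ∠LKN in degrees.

1. ∠KAN = 28°  [same arc NK]
2. ∠KVN = 101°  [linear pair at V on NL]
3. ∠AKN = 24°  [△NAK]
4. ∠KNL = 55°  [△NVK]
5. ∠LKN = 97°  [△NLK]

∠LKN = 97°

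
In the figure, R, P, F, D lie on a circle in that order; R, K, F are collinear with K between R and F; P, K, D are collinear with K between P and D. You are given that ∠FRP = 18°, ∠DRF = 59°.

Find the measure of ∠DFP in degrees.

∠DFP = 103°

1. ∠FDP = 18°  [same arc PF]
2. ∠DPF = 59°  [same arc FD]
3. ∠DFP = 103°  [△PFD]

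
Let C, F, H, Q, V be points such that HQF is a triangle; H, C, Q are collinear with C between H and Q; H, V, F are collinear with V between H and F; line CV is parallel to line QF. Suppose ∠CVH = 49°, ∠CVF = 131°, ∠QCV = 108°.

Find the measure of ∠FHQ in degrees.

1. ∠HCV = 72°  [linear pair at C on HQ]
2. ∠CHV = 59°  [△HCV]
3. ∠FHQ = 59°  [C on HQ, V on HF]

∠FHQ = 59°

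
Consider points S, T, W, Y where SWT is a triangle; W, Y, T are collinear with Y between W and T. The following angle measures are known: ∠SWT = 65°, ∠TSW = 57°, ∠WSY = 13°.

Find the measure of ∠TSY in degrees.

∠TSY = 44°

1. ∠STW = 58°  [△SWT]
2. ∠SWY = 65°  [Y on ray WT]
3. ∠SYW = 102°  [△SWY]
4. ∠STY = 58°  [Y on ray TW]
5. ∠SYT = 78°  [linear pair at Y on WT]
6. ∠TSY = 44°  [△SYT]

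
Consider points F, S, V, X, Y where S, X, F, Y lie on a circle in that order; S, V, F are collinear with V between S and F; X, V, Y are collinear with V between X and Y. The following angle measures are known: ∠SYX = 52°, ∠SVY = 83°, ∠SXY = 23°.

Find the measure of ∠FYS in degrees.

∠FYS = 112°

1. ∠FSY = 45°  [△SVY]
2. ∠SFY = 23°  [same arc SY]
3. ∠FYS = 112°  [△SFY]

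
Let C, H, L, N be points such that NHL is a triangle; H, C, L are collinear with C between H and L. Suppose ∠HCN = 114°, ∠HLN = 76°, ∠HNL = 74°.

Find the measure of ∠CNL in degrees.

1. ∠LCN = 66°  [linear pair at C on HL]
2. ∠CLN = 76°  [C on ray LH]
3. ∠CNL = 38°  [△NCL]

∠CNL = 38°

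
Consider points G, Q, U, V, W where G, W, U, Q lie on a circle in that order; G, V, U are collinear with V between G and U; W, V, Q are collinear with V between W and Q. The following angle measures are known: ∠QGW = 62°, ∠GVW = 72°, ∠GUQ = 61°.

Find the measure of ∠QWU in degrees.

∠QWU = 15°

1. ∠QUW = 118°  [cyclic GWUQ, opposite ∠G+∠U]
2. ∠QVU = 72°  [vertical angles at V]
3. ∠UQW = 47°  [△UVQ]
4. ∠QWU = 15°  [△WUQ]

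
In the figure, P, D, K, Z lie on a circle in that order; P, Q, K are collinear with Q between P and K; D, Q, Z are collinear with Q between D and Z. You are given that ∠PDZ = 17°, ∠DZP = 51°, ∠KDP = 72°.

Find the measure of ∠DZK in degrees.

∠DZK = 57°

1. ∠DKP = 51°  [same arc PD]
2. ∠DPK = 57°  [△PDK]
3. ∠DZK = 57°  [same arc DK]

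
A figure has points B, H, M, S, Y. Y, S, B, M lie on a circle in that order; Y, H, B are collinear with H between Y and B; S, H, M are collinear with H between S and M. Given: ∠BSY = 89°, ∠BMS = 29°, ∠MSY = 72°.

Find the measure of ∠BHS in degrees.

∠BHS = 101°

1. ∠BYS = 29°  [same arc SB]
2. ∠SHY = 79°  [△YHS]
3. ∠BHS = 101°  [linear pair at H on YB]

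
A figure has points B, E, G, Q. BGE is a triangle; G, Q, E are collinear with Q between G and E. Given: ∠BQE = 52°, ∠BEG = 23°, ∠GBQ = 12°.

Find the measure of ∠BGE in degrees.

1. ∠BQG = 128°  [linear pair at Q on GE]
2. ∠BGQ = 40°  [△BGQ]
3. ∠BGE = 40°  [Q on ray GE]

∠BGE = 40°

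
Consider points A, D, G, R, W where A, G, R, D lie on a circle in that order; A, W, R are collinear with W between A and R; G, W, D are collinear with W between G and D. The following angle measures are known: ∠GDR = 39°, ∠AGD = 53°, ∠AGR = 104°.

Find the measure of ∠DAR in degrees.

∠DAR = 51°

1. ∠ARD = 53°  [same arc AD]
2. ∠ADR = 76°  [cyclic AGRD, opposite ∠G+∠D]
3. ∠DAR = 51°  [△ARD]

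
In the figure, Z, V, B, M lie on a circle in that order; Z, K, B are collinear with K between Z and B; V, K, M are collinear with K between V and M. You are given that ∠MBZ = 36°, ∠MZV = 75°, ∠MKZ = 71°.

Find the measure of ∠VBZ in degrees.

∠VBZ = 69°

1. ∠MVZ = 36°  [same arc ZM]
2. ∠VMZ = 69°  [△ZVM]
3. ∠VBZ = 69°  [same arc ZV]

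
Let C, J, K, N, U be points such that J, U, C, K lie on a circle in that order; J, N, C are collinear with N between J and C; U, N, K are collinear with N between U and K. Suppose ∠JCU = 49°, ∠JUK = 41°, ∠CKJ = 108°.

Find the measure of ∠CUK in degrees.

1. ∠JCK = 41°  [same arc JK]
2. ∠CJK = 31°  [△JCK]
3. ∠CUK = 31°  [same arc CK]

∠CUK = 31°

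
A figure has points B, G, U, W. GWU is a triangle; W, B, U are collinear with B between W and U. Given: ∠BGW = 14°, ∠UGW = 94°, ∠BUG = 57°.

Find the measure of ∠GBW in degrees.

∠GBW = 137°

1. ∠GUW = 57°  [B on ray UW]
2. ∠GWU = 29°  [△GWU]
3. ∠BWG = 29°  [B on ray WU]
4. ∠GBW = 137°  [△GWB]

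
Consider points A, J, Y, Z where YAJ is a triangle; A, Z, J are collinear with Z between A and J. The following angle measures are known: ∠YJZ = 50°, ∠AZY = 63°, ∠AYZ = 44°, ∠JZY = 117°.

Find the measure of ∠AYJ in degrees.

1. ∠AJY = 50°  [Z on ray JA]
2. ∠YAZ = 73°  [△YAZ]
3. ∠JAY = 73°  [Z on ray AJ]
4. ∠AYJ = 57°  [△YAJ]

∠AYJ = 57°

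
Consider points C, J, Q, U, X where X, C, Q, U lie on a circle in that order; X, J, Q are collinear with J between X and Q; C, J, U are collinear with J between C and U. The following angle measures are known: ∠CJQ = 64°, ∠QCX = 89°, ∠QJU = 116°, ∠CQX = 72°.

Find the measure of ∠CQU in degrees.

∠CQU = 117°

1. ∠QCU = 44°  [△CJQ]
2. ∠CXQ = 19°  [△XCQ]
3. ∠CUQ = 19°  [same arc CQ]
4. ∠CQU = 117°  [△CQU]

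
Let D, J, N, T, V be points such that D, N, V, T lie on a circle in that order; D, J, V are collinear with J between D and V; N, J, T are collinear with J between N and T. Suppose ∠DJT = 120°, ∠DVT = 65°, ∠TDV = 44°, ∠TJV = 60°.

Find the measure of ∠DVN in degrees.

1. ∠NJV = 120°  [vertical angles at J]
2. ∠TNV = 44°  [same arc VT]
3. ∠DVN = 16°  [△NJV]

∠DVN = 16°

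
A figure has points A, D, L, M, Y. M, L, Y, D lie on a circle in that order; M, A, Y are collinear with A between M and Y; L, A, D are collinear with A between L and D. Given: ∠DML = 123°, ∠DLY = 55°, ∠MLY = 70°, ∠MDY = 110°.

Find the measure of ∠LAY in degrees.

∠LAY = 83°

1. ∠DYL = 57°  [cyclic MLYD, opposite ∠M+∠Y]
2. ∠LDY = 68°  [△LYD]
3. ∠LMY = 68°  [same arc LY]
4. ∠LYM = 42°  [△MLY]
5. ∠LAY = 83°  [△LAY]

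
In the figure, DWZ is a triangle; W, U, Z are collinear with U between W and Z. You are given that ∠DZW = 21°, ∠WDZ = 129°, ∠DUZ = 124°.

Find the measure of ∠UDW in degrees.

∠UDW = 94°

1. ∠DWZ = 30°  [△DWZ]
2. ∠DUW = 56°  [linear pair at U on WZ]
3. ∠DWU = 30°  [U on ray WZ]
4. ∠UDW = 94°  [△DWU]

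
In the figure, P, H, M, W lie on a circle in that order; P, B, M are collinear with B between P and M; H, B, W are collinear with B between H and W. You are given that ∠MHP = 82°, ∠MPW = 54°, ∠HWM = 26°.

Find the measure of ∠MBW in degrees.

∠MBW = 126°

1. ∠MWP = 98°  [cyclic PHMW, opposite ∠H+∠W]
2. ∠PMW = 28°  [△PMW]
3. ∠MBW = 126°  [△MBW]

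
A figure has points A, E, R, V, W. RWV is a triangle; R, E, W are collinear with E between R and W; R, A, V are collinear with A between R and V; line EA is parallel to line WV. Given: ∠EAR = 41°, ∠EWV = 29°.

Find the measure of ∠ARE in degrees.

∠ARE = 110°

1. ∠RVW = 41°  [EA∥WV, corresponding at A]
2. ∠RWV = 29°  [E on ray WR]
3. ∠VRW = 110°  [△RWV]
4. ∠ARE = 110°  [E on RW, A on RV]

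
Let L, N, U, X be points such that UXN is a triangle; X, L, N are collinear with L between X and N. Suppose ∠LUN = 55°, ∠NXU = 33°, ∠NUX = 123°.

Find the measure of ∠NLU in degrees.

1. ∠UNX = 24°  [△UXN]
2. ∠LNU = 24°  [L on ray NX]
3. ∠NLU = 101°  [△ULN]

∠NLU = 101°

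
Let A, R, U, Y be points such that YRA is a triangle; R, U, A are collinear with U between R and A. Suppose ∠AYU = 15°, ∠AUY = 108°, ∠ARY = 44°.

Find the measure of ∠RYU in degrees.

∠RYU = 64°

1. ∠RUY = 72°  [linear pair at U on RA]
2. ∠URY = 44°  [U on ray RA]
3. ∠RYU = 64°  [△YRU]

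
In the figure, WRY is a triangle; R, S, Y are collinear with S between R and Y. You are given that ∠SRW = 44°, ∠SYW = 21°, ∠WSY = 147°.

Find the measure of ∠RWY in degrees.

1. ∠WRY = 44°  [S on ray RY]
2. ∠RYW = 21°  [S on ray YR]
3. ∠RWY = 115°  [△WRY]

∠RWY = 115°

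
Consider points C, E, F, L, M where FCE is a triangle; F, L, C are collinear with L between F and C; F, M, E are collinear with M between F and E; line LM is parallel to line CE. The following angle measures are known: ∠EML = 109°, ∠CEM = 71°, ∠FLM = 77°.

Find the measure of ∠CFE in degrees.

1. ∠CEF = 71°  [M on ray EF]
2. ∠ECF = 77°  [LM∥CE, corresponding at L]
3. ∠CFE = 32°  [△FCE]

∠CFE = 32°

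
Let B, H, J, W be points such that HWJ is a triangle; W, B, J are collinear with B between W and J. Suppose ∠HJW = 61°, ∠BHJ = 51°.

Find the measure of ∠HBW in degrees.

1. ∠BJH = 61°  [B on ray JW]
2. ∠HBJ = 68°  [△HBJ]
3. ∠HBW = 112°  [linear pair at B on WJ]

∠HBW = 112°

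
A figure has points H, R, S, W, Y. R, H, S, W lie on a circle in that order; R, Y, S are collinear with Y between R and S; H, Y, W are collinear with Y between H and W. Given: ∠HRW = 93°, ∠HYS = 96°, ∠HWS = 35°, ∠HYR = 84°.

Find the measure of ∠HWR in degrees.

1. ∠HRS = 35°  [same arc HS]
2. ∠RHW = 61°  [△RYH]
3. ∠HWR = 26°  [△RHW]

∠HWR = 26°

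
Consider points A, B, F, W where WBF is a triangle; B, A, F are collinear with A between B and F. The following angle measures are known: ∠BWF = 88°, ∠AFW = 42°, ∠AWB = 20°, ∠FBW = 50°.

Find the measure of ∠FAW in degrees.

∠FAW = 70°

1. ∠ABW = 50°  [A on ray BF]
2. ∠BAW = 110°  [△WBA]
3. ∠FAW = 70°  [linear pair at A on BF]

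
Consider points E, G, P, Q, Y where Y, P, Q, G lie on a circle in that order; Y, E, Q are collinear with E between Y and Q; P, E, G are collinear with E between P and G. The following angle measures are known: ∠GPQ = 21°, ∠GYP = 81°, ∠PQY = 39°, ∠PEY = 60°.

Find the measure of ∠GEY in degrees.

1. ∠GYQ = 21°  [same arc QG]
2. ∠PGY = 39°  [same arc YP]
3. ∠GEY = 120°  [△YEG]

∠GEY = 120°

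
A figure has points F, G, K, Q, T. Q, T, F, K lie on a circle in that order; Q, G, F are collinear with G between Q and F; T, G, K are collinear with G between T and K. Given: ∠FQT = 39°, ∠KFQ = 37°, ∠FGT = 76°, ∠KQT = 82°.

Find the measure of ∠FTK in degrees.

1. ∠FKT = 39°  [same arc TF]
2. ∠KFT = 98°  [cyclic QTFK, opposite ∠Q+∠F]
3. ∠FTK = 43°  [△TFK]

∠FTK = 43°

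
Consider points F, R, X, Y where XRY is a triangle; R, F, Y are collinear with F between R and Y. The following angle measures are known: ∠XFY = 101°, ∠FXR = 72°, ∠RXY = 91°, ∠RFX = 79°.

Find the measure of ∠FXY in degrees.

∠FXY = 19°

1. ∠FRX = 29°  [△XRF]
2. ∠XRY = 29°  [F on ray RY]
3. ∠RYX = 60°  [△XRY]
4. ∠FYX = 60°  [F on ray YR]
5. ∠FXY = 19°  [△XFY]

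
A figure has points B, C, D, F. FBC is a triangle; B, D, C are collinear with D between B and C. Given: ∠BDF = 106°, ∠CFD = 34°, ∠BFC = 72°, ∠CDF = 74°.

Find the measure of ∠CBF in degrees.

∠CBF = 36°

1. ∠DCF = 72°  [△FDC]
2. ∠BCF = 72°  [D on ray CB]
3. ∠CBF = 36°  [△FBC]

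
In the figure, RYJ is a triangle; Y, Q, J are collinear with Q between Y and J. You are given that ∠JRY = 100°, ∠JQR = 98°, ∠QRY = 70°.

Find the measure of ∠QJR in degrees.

∠QJR = 52°

1. ∠RQY = 82°  [linear pair at Q on YJ]
2. ∠QYR = 28°  [△RYQ]
3. ∠JYR = 28°  [Q on ray YJ]
4. ∠RJY = 52°  [△RYJ]
5. ∠QJR = 52°  [Q on ray JY]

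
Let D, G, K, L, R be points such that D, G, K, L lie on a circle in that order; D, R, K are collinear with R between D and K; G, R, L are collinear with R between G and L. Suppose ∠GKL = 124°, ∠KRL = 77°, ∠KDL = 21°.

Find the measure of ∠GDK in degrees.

∠GDK = 35°

1. ∠GDL = 56°  [cyclic DGKL, opposite ∠D+∠K]
2. ∠DRG = 77°  [vertical angles at R]
3. ∠DRL = 103°  [linear pair at R on DK]
4. ∠DLG = 56°  [△DRL]
5. ∠DGL = 68°  [△DGL]
6. ∠GDK = 35°  [△DRG]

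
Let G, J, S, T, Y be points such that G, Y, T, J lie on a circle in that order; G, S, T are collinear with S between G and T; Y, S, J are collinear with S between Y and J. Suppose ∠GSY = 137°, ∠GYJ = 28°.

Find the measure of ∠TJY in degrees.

∠TJY = 15°

1. ∠JST = 137°  [vertical angles at S]
2. ∠GTJ = 28°  [same arc GJ]
3. ∠TJY = 15°  [△TSJ]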